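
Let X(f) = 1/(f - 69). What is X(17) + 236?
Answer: 12271/52 ≈ 235.98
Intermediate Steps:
X(f) = 1/(-69 + f)
X(17) + 236 = 1/(-69 + 17) + 236 = 1/(-52) + 236 = -1/52 + 236 = 12271/52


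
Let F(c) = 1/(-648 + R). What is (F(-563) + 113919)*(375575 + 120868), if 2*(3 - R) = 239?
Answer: 86471508596007/1529 ≈ 5.6554e+10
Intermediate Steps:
R = -233/2 (R = 3 - 1/2*239 = 3 - 239/2 = -233/2 ≈ -116.50)
F(c) = -2/1529 (F(c) = 1/(-648 - 233/2) = 1/(-1529/2) = -2/1529)
(F(-563) + 113919)*(375575 + 120868) = (-2/1529 + 113919)*(375575 + 120868) = (174182149/1529)*496443 = 86471508596007/1529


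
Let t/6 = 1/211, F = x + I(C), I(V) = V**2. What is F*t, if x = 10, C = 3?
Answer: 114/211 ≈ 0.54028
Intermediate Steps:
F = 19 (F = 10 + 3**2 = 10 + 9 = 19)
t = 6/211 ≈ 0.028436
F*t = 19*(6/211) = 114/211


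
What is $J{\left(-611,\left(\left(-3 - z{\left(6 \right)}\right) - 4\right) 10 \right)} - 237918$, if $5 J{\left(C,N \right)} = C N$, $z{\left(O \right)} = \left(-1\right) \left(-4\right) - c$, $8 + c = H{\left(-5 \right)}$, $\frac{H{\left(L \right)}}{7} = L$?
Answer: $-171930$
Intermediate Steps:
$H{\left(L \right)} = 7 L$
$c = -43$ ($c = -8 + 7 \left(-5\right) = -8 - 35 = -43$)
$z{\left(O \right)} = 47$ ($z{\left(O \right)} = \left(-1\right) \left(-4\right) - -43 = 4 + 43 = 47$)
$J{\left(C,N \right)} = \frac{C N}{5}$
$J{\left(-611,\left(\left(-3 - z{\left(6 \right)}\right) - 4\right) 10 \right)} - 237918 = \frac{1}{5} \left(-611\right) \left(\left(-3 - 47\right) - 4\right) 10 - 237918 = \frac{1}{5} \left(-611\right) \left(-50 - 4\right) 10 - 237918 = \frac{1}{5} \left(-611\right) \left(\left(-54\right) 10\right) - 237918 = \frac{1}{5} \left(-611\right) \left(-540\right) - 237918 = 65988 - 237918 = -171930$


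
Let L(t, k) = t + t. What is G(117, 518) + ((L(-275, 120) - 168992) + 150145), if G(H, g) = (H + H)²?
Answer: 35359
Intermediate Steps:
L(t, k) = 2*t
G(H, g) = 4*H² (G(H, g) = (2*H)² = 4*H²)
G(117, 518) + ((L(-275, 120) - 168992) + 150145) = 4*117² + ((2*(-275) - 168992) + 150145) = 4*13689 + ((-550 - 168992) + 150145) = 54756 + (-169542 + 150145) = 54756 - 19397 = 35359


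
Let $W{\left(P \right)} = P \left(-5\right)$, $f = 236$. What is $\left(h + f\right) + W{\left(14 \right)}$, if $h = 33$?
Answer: $199$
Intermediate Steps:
$W{\left(P \right)} = - 5 P$
$\left(h + f\right) + W{\left(14 \right)} = \left(33 + 236\right) - 70 = 269 - 70 = 199$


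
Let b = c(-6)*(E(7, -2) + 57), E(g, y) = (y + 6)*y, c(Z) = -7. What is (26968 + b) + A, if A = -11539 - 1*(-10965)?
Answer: 26051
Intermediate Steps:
E(g, y) = y*(6 + y) (E(g, y) = (6 + y)*y = y*(6 + y))
A = -574 (A = -11539 + 10965 = -574)
b = -343 (b = -7*(-2*(6 - 2) + 57) = -7*(-2*4 + 57) = -7*(-8 + 57) = -7*49 = -343)
(26968 + b) + A = (26968 - 343) - 574 = 26625 - 574 = 26051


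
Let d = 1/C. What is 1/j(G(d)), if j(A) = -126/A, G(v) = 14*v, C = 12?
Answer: -1/108 ≈ -0.0092593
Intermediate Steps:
d = 1/12 ≈ 0.083333
1/j(G(d)) = 1/(-126/(14*(1/12))) = 1/(-126/7/6) = 1/(-126*6/7) = 1/(-108) = -1/108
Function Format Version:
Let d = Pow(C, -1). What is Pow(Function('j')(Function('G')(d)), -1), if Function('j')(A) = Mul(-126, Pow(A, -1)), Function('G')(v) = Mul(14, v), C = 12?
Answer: Rational(-1, 108) ≈ -0.0092593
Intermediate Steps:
d = Rational(1, 12) (d = Pow(12, -1) = Rational(1, 12) ≈ 0.083333)
Pow(Function('j')(Function('G')(d)), -1) = Pow(Mul(-126, Pow(Mul(14, Rational(1, 12)), -1)), -1) = Pow(Mul(-126, Pow(Rational(7, 6), -1)), -1) = Pow(Mul(-126, Rational(6, 7)), -1) = Pow(-108, -1) = Rational(-1, 108)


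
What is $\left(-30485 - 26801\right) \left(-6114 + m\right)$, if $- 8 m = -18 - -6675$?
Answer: $\frac{1591662867}{4} \approx 3.9792 \cdot 10^{8}$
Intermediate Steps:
$m = - \frac{6657}{8}$ ($m = - \frac{-18 - -6675}{8} = - \frac{-18 + 6675}{8} = \left(- \frac{1}{8}\right) 6657 = - \frac{6657}{8} \approx -832.13$)
$\left(-30485 - 26801\right) \left(-6114 + m\right) = \left(-30485 - 26801\right) \left(-6114 - \frac{6657}{8}\right) = \left(-57286\right) \left(- \frac{55569}{8}\right) = \frac{1591662867}{4}$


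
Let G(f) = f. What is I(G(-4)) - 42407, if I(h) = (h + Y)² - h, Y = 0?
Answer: -42387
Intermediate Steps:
I(h) = h² - h (I(h) = (h + 0)² - h = h² - h)
I(G(-4)) - 42407 = -4*(-1 - 4) - 42407 = -4*(-5) - 42407 = 20 - 42407 = -42387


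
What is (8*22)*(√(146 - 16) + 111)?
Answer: 19536 + 176*√130 ≈ 21543.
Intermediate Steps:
(8*22)*(√(146 - 16) + 111) = 176*(√130 + 111) = 176*(111 + √130) = 19536 + 176*√130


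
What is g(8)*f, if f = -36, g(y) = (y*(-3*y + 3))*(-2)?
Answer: -12096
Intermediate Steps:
g(y) = -2*y*(3 - 3*y) (g(y) = (y*(3 - 3*y))*(-2) = -2*y*(3 - 3*y))
g(8)*f = (6*8*(-1 + 8))*(-36) = (6*8*7)*(-36) = 336*(-36) = -12096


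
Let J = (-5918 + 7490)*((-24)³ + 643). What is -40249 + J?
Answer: -20760781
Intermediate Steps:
J = -20720532 (J = 1572*(-13824 + 643) = 1572*(-13181) = -20720532)
-40249 + J = -40249 - 20720532 = -20760781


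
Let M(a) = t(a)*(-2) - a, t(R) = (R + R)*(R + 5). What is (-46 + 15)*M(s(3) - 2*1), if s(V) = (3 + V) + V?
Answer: 10633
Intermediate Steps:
t(R) = 2*R*(5 + R) (t(R) = (2*R)*(5 + R) = 2*R*(5 + R))
s(V) = 3 + 2*V
M(a) = -a - 4*a*(5 + a) (M(a) = (2*a*(5 + a))*(-2) - a = -4*a*(5 + a) - a = -a - 4*a*(5 + a))
(-46 + 15)*M(s(3) - 2*1) = (-46 + 15)*(((3 + 2*3) - 2*1)*(-21 - 4*((3 + 2*3) - 2*1))) = -31*((3 + 6) - 2)*(-21 - 4*((3 + 6) - 2)) = -31*(9 - 2)*(-21 - 4*(9 - 2)) = -217*(-21 - 4*7) = -217*(-21 - 28) = -217*(-49) = -31*(-343) = 10633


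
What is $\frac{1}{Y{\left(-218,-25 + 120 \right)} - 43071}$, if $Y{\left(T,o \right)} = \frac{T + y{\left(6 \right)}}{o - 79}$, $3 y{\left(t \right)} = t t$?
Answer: $- \frac{8}{344671} \approx -2.3211 \cdot 10^{-5}$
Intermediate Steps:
$y{\left(t \right)} = \frac{t^{2}}{3}$ ($y{\left(t \right)} = \frac{t t}{3} = \frac{t^{2}}{3}$)
$Y{\left(T,o \right)} = \frac{12 + T}{-79 + o}$ ($Y{\left(T,o \right)} = \frac{T + \frac{6^{2}}{3}}{o - 79} = \frac{T + \frac{1}{3} \cdot 36}{-79 + o} = \frac{T + 12}{-79 + o} = \frac{12 + T}{-79 + o}$)
$\frac{1}{Y{\left(-218,-25 + 120 \right)} - 43071} = \frac{1}{\frac{12 - 218}{-79 + \left(-25 + 120\right)} - 43071} = \frac{1}{\frac{1}{-79 + 95} \left(-206\right) - 43071} = \frac{1}{\frac{1}{16} \left(-206\right) - 43071} = \frac{1}{- \frac{103}{8} - 43071} = \frac{1}{- \frac{344671}{8}} = - \frac{8}{344671}$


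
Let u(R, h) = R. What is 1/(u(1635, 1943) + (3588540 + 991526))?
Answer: 1/4581701 ≈ 2.1826e-7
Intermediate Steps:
1/(u(1635, 1943) + (3588540 + 991526)) = 1/(1635 + (3588540 + 991526)) = 1/(1635 + 4580066) = 1/4581701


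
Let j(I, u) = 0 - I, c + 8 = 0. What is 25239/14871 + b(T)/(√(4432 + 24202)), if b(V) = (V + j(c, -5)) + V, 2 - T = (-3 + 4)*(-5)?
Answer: 8413/4957 + 11*√28634/14317 ≈ 1.8272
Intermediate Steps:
c = -8 (c = -8 + 0 = -8)
j(I, u) = -I
T = 7 (T = 2 - (-3 + 4)*(-5) = 2 - (-5) = 2 - 1*(-5) = 2 + 5 = 7)
b(V) = 8 + 2*V (b(V) = (V - 1*(-8)) + V = (V + 8) + V = (8 + V) + V = 8 + 2*V)
25239/14871 + b(T)/(√(4432 + 24202)) = 25239/14871 + (8 + 2*7)/(√(4432 + 24202)) = 25239*(1/14871) + (8 + 14)/(√28634) = 8413/4957 + 22*(√28634/28634) = 8413/4957 + 11*√28634/14317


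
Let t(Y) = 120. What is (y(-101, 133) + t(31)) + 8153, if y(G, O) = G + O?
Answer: 8305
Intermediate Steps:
(y(-101, 133) + t(31)) + 8153 = ((-101 + 133) + 120) + 8153 = (32 + 120) + 8153 = 152 + 8153 = 8305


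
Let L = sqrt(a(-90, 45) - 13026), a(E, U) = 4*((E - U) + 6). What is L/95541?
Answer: I*sqrt(13542)/95541 ≈ 0.001218*I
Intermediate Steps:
a(E, U) = 24 - 4*U + 4*E (a(E, U) = 4*(6 + E - U) = 24 - 4*U + 4*E)
L = I*sqrt(13542) (L = sqrt((24 - 4*45 + 4*(-90)) - 13026) = sqrt((24 - 180 - 360) - 13026) = sqrt(-516 - 13026) = sqrt(-13542) = I*sqrt(13542) ≈ 116.37*I)
L/95541 = (I*sqrt(13542))/95541 = (I*sqrt(13542))*(1/95541) = I*sqrt(13542)/95541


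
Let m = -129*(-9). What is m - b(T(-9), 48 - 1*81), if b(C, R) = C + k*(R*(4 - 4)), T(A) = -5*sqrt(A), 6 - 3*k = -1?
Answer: 1161 + 15*I ≈ 1161.0 + 15.0*I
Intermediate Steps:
k = 7/3 (k = 2 - 1/3*(-1) = 2 + 1/3 = 7/3 ≈ 2.3333)
b(C, R) = C (b(C, R) = C + 7*(R*(4 - 4))/3 = C + 7*(R*0)/3 = C + (7/3)*0 = C + 0 = C)
m = 1161
m - b(T(-9), 48 - 1*81) = 1161 - (-5)*sqrt(-9) = 1161 - (-5)*3*I = 1161 - (-15)*I = 1161 + 15*I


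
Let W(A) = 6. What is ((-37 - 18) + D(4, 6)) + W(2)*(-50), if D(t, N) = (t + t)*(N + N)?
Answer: -259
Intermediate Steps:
D(t, N) = 4*N*t (D(t, N) = (2*t)*(2*N) = 4*N*t)
((-37 - 18) + D(4, 6)) + W(2)*(-50) = ((-37 - 18) + 4*6*4) + 6*(-50) = (-55 + 96) - 300 = 41 - 300 = -259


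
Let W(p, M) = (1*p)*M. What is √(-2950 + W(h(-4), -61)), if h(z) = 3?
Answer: I*√3133 ≈ 55.973*I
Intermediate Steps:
W(p, M) = M*p (W(p, M) = p*M = M*p)
√(-2950 + W(h(-4), -61)) = √(-2950 - 61*3) = √(-2950 - 183) = √(-3133) = I*√3133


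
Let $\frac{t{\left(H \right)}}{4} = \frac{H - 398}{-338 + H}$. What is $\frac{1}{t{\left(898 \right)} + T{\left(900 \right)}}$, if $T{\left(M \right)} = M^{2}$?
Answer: $\frac{7}{5670025} \approx 1.2346 \cdot 10^{-6}$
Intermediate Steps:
$t{\left(H \right)} = \frac{4 \left(-398 + H\right)}{-338 + H}$ ($t{\left(H \right)} = 4 \frac{H - 398}{-338 + H} = 4 \frac{-398 + H}{-338 + H} = \frac{4 \left(-398 + H\right)}{-338 + H}$)
$\frac{1}{t{\left(898 \right)} + T{\left(900 \right)}} = \frac{1}{\frac{4 \left(-398 + 898\right)}{-338 + 898} + 900^{2}} = \frac{1}{4 \cdot \frac{1}{560} \cdot 500 + 810000} = \frac{1}{\frac{25}{7} + 810000} = \frac{1}{\frac{5670025}{7}} = \frac{7}{5670025}$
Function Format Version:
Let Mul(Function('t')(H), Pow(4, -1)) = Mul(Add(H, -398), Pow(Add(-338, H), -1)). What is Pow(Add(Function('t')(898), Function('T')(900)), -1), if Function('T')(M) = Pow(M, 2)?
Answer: Rational(7, 5670025) ≈ 1.2346e-6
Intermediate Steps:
Function('t')(H) = Mul(4, Pow(Add(-338, H), -1), Add(-398, H)) (Function('t')(H) = Mul(4, Mul(Add(H, -398), Pow(Add(-338, H), -1))) = Mul(4, Mul(Add(-398, H), Pow(Add(-338, H), -1))) = Mul(4, Mul(Pow(Add(-338, H), -1), Add(-398, H))) = Mul(4, Pow(Add(-338, H), -1), Add(-398, H)))
Pow(Add(Function('t')(898), Function('T')(900)), -1) = Pow(Add(Mul(4, Pow(Add(-338, 898), -1), Add(-398, 898)), Pow(900, 2)), -1) = Pow(Add(Mul(4, Pow(560, -1), 500), 810000), -1) = Pow(Add(Mul(4, Rational(1, 560), 500), 810000), -1) = Pow(Add(Rational(25, 7), 810000), -1) = Pow(Rational(5670025, 7), -1) = Rational(7, 5670025)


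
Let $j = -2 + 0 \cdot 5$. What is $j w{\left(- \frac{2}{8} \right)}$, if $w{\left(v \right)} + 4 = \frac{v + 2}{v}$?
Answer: $22$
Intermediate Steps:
$j = -2$ ($j = -2 + 0 = -2$)
$w{\left(v \right)} = -4 + \frac{2 + v}{v}$ ($w{\left(v \right)} = -4 + \frac{v + 2}{v} = -4 + \frac{2 + v}{v}$)
$j w{\left(- \frac{2}{8} \right)} = - 2 \left(-3 + \frac{2}{\left(-2\right) \frac{1}{8}}\right) = - 2 \left(-3 + \frac{2}{- \frac{1}{4}}\right) = - 2 \left(-3 + 2 \left(-4\right)\right) = - 2 \left(-3 - 8\right) = \left(-2\right) \left(-11\right) = 22$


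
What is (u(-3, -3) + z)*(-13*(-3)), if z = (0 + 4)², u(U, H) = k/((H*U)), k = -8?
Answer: 1768/3 ≈ 589.33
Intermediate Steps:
u(U, H) = -8/(H*U) (u(U, H) = -8*1/(H*U) = -8/(H*U))
z = 16 (z = 4² = 16)
(u(-3, -3) + z)*(-13*(-3)) = (-8/(-3*(-3)) + 16)*(-13*(-3)) = (-8*(-⅓)*(-⅓) + 16)*39 = (-8/9 + 16)*39 = (136/9)*39 = 1768/3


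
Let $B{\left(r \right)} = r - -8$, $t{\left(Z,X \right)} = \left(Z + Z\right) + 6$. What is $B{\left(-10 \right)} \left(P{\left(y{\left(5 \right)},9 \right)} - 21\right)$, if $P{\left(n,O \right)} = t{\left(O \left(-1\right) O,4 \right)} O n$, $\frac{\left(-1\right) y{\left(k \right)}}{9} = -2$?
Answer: $50586$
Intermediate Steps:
$y{\left(k \right)} = 18$ ($y{\left(k \right)} = \left(-9\right) \left(-2\right) = 18$)
$t{\left(Z,X \right)} = 6 + 2 Z$ ($t{\left(Z,X \right)} = 2 Z + 6 = 6 + 2 Z$)
$P{\left(n,O \right)} = O n \left(6 - 2 O^{2}\right)$ ($P{\left(n,O \right)} = \left(6 + 2 O \left(-1\right) O\right) O n = \left(6 + 2 - O O\right) O n = \left(6 + 2 \left(- O^{2}\right)\right) O n = \left(6 - 2 O^{2}\right) O n = O \left(6 - 2 O^{2}\right) n = O n \left(6 - 2 O^{2}\right)$)
$B{\left(r \right)} = 8 + r$ ($B{\left(r \right)} = r + 8 = 8 + r$)
$B{\left(-10 \right)} \left(P{\left(y{\left(5 \right)},9 \right)} - 21\right) = \left(8 - 10\right) \left(2 \cdot 9 \cdot 18 \left(3 - 9^{2}\right) - 21\right) = - 2 \left(2 \cdot 9 \cdot 18 \left(3 - 81\right) - 21\right) = - 2 \left(2 \cdot 9 \cdot 18 \left(-78\right) - 21\right) = - 2 \left(-25272 - 21\right) = \left(-2\right) \left(-25293\right) = 50586$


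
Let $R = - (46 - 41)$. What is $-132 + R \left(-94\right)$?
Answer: $338$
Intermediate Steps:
$R = -5$ ($R = - (46 - 41) = \left(-1\right) 5 = -5$)
$-132 + R \left(-94\right) = -132 - -470 = -132 + 470 = 338$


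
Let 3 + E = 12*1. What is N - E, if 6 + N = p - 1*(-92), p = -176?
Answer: -99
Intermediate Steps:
E = 9 (E = -3 + 12*1 = -3 + 12 = 9)
N = -90 (N = -6 + (-176 - 1*(-92)) = -6 + (-176 + 92) = -6 - 84 = -90)
N - E = -90 - 1*9 = -90 - 9 = -99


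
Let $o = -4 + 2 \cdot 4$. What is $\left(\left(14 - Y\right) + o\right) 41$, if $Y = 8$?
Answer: $410$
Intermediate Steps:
$o = 4$ ($o = -4 + 8 = 4$)
$\left(\left(14 - Y\right) + o\right) 41 = \left(\left(14 - 8\right) + 4\right) 41 = \left(6 + 4\right) 41 = 10 \cdot 41 = 410$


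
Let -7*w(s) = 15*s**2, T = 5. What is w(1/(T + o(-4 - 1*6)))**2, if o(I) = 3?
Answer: 225/200704 ≈ 0.0011211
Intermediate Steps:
w(s) = -15*s**2/7
w(1/(T + o(-4 - 1*6)))**2 = (-15/(7*(5 + 3)**2))**2 = (-15*(1/8)**2/7)**2 = (-15/7*1/64)**2 = (-15/448)**2 = 225/200704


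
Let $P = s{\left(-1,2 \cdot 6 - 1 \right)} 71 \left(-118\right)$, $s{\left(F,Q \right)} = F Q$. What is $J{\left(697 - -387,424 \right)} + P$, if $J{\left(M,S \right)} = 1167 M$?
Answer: $1357186$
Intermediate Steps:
$P = 92158$ ($P = - (2 \cdot 6 - 1) 71 \left(-118\right) = - (12 - 1) 71 \left(-118\right) = \left(-1\right) 11 \cdot 71 \left(-118\right) = \left(-11\right) 71 \left(-118\right) = \left(-781\right) \left(-118\right) = 92158$)
$J{\left(697 - -387,424 \right)} + P = 1167 \left(697 - -387\right) + 92158 = 1167 \left(697 + 387\right) + 92158 = 1167 \cdot 1084 + 92158 = 1265028 + 92158 = 1357186$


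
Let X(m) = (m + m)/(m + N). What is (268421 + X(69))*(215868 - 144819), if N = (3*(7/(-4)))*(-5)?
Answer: 2422035613899/127 ≈ 1.9071e+10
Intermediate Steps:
N = 105/4 (N = (3*(7*(-¼)))*(-5) = (3*(-7/4))*(-5) = -21/4*(-5) = 105/4 ≈ 26.250)
X(m) = 2*m/(105/4 + m) (X(m) = (m + m)/(m + 105/4) = (2*m)/(105/4 + m) = 2*m/(105/4 + m))
(268421 + X(69))*(215868 - 144819) = (268421 + 8*69/(105 + 4*69))*(215868 - 144819) = (268421 + 8*69/(105 + 276))*71049 = (268421 + 8*69/381)*71049 = (268421 + 8*69*(1/381))*71049 = (268421 + 184/127)*71049 = (34089651/127)*71049 = 2422035613899/127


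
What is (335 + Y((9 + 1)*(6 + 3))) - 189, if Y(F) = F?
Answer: 236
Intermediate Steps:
(335 + Y((9 + 1)*(6 + 3))) - 189 = (335 + (9 + 1)*(6 + 3)) - 189 = (335 + 10*9) - 189 = (335 + 90) - 189 = 425 - 189 = 236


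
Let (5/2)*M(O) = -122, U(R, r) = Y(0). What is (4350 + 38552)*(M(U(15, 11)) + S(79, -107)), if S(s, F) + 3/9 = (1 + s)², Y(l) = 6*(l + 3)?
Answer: 4086973226/15 ≈ 2.7246e+8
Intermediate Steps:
Y(l) = 18 + 6*l (Y(l) = 6*(3 + l) = 18 + 6*l)
U(R, r) = 18 (U(R, r) = 18 + 6*0 = 18 + 0 = 18)
M(O) = -244/5 (M(O) = (⅖)*(-122) = -244/5)
S(s, F) = -⅓ + (1 + s)²
(4350 + 38552)*(M(U(15, 11)) + S(79, -107)) = (4350 + 38552)*(-244/5 + (-⅓ + (1 + 79)²)) = 42902*(-244/5 + (-⅓ + 80²)) = 42902*(-244/5 + (-⅓ + 6400)) = 42902*(-244/5 + 19199/3) = 42902*(95263/15) = 4086973226/15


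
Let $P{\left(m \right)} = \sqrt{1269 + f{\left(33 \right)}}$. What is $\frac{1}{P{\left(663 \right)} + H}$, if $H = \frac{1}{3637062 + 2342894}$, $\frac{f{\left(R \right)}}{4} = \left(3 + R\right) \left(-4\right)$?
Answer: $- \frac{5979956}{24781592517021647} + \frac{107279621285808 \sqrt{77}}{24781592517021647} \approx 0.037987$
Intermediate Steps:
$f{\left(R \right)} = -48 - 16 R$ ($f{\left(R \right)} = 4 \left(3 + R\right) \left(-4\right) = 4 \left(-12 - 4 R\right) = -48 - 16 R$)
$H = \frac{1}{5979956} \approx 1.6723 \cdot 10^{-7}$
$P{\left(m \right)} = 3 \sqrt{77}$ ($P{\left(m \right)} = \sqrt{1269 - 576} = \sqrt{693} = 3 \sqrt{77}$)
$\frac{1}{P{\left(663 \right)} + H} = \frac{1}{3 \sqrt{77} + \frac{1}{5979956}} = \frac{1}{\frac{1}{5979956} + 3 \sqrt{77}}$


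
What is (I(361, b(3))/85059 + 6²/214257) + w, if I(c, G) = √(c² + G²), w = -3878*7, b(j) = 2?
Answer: -1938740162/71419 + 5*√5213/85059 ≈ -27146.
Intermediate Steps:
w = -27146
I(c, G) = √(G² + c²)
(I(361, b(3))/85059 + 6²/214257) + w = (√(2² + 361²)/85059 + 6²/214257) - 27146 = (√(4 + 130321)*(1/85059) + 36*(1/214257)) - 27146 = (√130325*(1/85059) + 12/71419) - 27146 = ((5*√5213)*(1/85059) + 12/71419) - 27146 = (5*√5213/85059 + 12/71419) - 27146 = (12/71419 + 5*√5213/85059) - 27146 = -1938740162/71419 + 5*√5213/85059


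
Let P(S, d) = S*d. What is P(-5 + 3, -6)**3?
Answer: 1728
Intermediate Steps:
P(-5 + 3, -6)**3 = ((-5 + 3)*(-6))**3 = (-2*(-6))**3 = 12**3 = 1728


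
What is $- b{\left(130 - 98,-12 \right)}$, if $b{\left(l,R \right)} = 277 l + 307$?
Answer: $-9171$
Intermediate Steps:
$b{\left(l,R \right)} = 307 + 277 l$
$- b{\left(130 - 98,-12 \right)} = - (307 + 277 \left(130 - 98\right)) = - (307 + 277 \cdot 32) = - (307 + 8864) = \left(-1\right) 9171 = -9171$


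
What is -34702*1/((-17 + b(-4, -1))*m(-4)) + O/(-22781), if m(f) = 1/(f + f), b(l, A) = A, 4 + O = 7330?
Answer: -287477362/18639 ≈ -15423.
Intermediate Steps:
O = 7326 (O = -4 + 7330 = 7326)
m(f) = 1/(2*f)
-34702*1/((-17 + b(-4, -1))*m(-4)) + O/(-22781) = -34702*(-8/(-17 - 1)) + 7326/(-22781) = -34702/(((1/2)*(-1/4))*(-18)) + 7326*(-1/22781) = -34702/((-1/8*(-18))) - 666/2071 = -34702/9/4 - 666/2071 = -34702*4/9 - 666/2071 = -138808/9 - 666/2071 = -287477362/18639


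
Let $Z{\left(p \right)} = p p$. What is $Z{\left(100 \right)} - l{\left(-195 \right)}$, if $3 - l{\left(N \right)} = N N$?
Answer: $48022$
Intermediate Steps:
$l{\left(N \right)} = 3 - N^{2}$ ($l{\left(N \right)} = 3 - N N = 3 - N^{2}$)
$Z{\left(p \right)} = p^{2}$
$Z{\left(100 \right)} - l{\left(-195 \right)} = 100^{2} - \left(3 - \left(-195\right)^{2}\right) = 10000 - \left(3 - 38025\right) = 10000 - -38022 = 10000 + 38022 = 48022$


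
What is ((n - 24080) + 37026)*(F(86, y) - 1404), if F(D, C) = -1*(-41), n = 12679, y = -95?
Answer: -34926875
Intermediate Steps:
F(D, C) = 41
((n - 24080) + 37026)*(F(86, y) - 1404) = ((12679 - 24080) + 37026)*(41 - 1404) = (-11401 + 37026)*(-1363) = 25625*(-1363) = -34926875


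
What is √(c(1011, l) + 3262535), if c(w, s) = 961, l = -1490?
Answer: 2*√815874 ≈ 1806.5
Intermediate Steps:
√(c(1011, l) + 3262535) = √(961 + 3262535) = √3263496 = 2*√815874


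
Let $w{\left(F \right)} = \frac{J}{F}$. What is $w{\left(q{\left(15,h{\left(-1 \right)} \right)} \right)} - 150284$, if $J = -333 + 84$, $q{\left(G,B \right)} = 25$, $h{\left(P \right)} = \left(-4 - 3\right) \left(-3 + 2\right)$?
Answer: $- \frac{3757349}{25} \approx -1.5029 \cdot 10^{5}$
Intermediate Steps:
$h{\left(P \right)} = 7$ ($h{\left(P \right)} = \left(-7\right) \left(-1\right) = 7$)
$J = -249$
$w{\left(F \right)} = - \frac{249}{F}$
$w{\left(q{\left(15,h{\left(-1 \right)} \right)} \right)} - 150284 = - \frac{249}{25} - 150284 = - \frac{3757349}{25}$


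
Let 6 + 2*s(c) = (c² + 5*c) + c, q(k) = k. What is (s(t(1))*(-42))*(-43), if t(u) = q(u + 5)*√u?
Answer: 59598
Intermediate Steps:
t(u) = √u*(5 + u) (t(u) = (u + 5)*√u = (5 + u)*√u = √u*(5 + u))
s(c) = -3 + c²/2 + 3*c (s(c) = -3 + ((c² + 5*c) + c)/2 = -3 + (c² + 6*c)/2 = -3 + (c²/2 + 3*c) = -3 + c²/2 + 3*c)
(s(t(1))*(-42))*(-43) = ((-3 + (√1*(5 + 1))²/2 + 3*(√1*(5 + 1)))*(-42))*(-43) = ((-3 + (1*6)²/2 + 3*(1*6))*(-42))*(-43) = ((-3 + (½)*6² + 3*6)*(-42))*(-43) = ((-3 + (½)*36 + 18)*(-42))*(-43) = ((-3 + 18 + 18)*(-42))*(-43) = (33*(-42))*(-43) = -1386*(-43) = 59598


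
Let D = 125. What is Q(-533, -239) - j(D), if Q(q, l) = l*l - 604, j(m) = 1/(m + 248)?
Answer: 21080840/373 ≈ 56517.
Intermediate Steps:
j(m) = 1/(248 + m)
Q(q, l) = -604 + l² (Q(q, l) = l² - 604 = -604 + l²)
Q(-533, -239) - j(D) = (-604 + (-239)²) - 1/(248 + 125) = (-604 + 57121) - 1/373 = 56517 - 1*1/373 = 56517 - 1/373 = 21080840/373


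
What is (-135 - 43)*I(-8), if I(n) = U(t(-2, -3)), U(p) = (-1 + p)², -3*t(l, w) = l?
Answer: -178/9 ≈ -19.778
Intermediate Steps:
t(l, w) = -l/3
I(n) = ⅑ (I(n) = (-1 - ⅓*(-2))² = (-1 + ⅔)² = (-⅓)² = ⅑)
(-135 - 43)*I(-8) = (-135 - 43)*(⅑) = -178*⅑ = -178/9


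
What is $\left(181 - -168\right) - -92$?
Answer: $441$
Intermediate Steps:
$\left(181 - -168\right) - -92 = \left(181 + 168\right) + 92 = 349 + 92 = 441$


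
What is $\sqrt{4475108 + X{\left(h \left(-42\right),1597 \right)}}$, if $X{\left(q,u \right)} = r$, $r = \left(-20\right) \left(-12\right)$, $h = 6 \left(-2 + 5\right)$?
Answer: $2 \sqrt{1118837} \approx 2115.5$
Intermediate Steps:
$h = 18$ ($h = 6 \cdot 3 = 18$)
$r = 240$
$X{\left(q,u \right)} = 240$
$\sqrt{4475108 + X{\left(h \left(-42\right),1597 \right)}} = \sqrt{4475108 + 240} = \sqrt{4475348} = 2 \sqrt{1118837}$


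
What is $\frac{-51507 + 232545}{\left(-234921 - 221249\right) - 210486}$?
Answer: $- \frac{90519}{333328} \approx -0.27156$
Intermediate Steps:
$\frac{-51507 + 232545}{\left(-234921 - 221249\right) - 210486} = \frac{181038}{\left(-234921 - 221249\right) - 210486} = \frac{181038}{-456170 - 210486} = \frac{181038}{-666656} = 181038 \left(- \frac{1}{666656}\right) = - \frac{90519}{333328}$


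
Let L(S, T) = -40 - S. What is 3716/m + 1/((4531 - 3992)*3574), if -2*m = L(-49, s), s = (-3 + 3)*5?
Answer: -14316900743/17337474 ≈ -825.78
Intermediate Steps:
s = 0 (s = 0*5 = 0)
m = -9/2 (m = -(-40 - 1*(-49))/2 = -(-40 + 49)/2 = -½*9 = -9/2 ≈ -4.5000)
3716/m + 1/((4531 - 3992)*3574) = 3716/(-9/2) + 1/((4531 - 3992)*3574) = 3716*(-2/9) + (1/3574)/539 = -7432/9 + (1/539)*(1/3574) = -7432/9 + 1/1926386 = -14316900743/17337474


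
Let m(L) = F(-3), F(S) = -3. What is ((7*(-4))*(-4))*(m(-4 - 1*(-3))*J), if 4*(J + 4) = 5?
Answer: 924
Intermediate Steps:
m(L) = -3
J = -11/4 (J = -4 + (¼)*5 = -4 + 5/4 = -11/4 ≈ -2.7500)
((7*(-4))*(-4))*(m(-4 - 1*(-3))*J) = ((7*(-4))*(-4))*(-3*(-11/4)) = -28*(-4)*(33/4) = 112*(33/4) = 924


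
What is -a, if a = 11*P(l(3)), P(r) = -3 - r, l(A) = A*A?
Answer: 132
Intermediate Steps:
l(A) = A²
a = -132 (a = 11*(-3 - 1*3²) = 11*(-3 - 1*9) = 11*(-3 - 9) = 11*(-12) = -132)
-a = -1*(-132) = 132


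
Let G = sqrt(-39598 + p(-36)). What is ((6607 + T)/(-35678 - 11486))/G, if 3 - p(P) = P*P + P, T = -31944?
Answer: -1949*I*sqrt(40855)/148221940 ≈ -0.0026578*I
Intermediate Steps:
p(P) = 3 - P - P**2 (p(P) = 3 - (P*P + P) = 3 - (P**2 + P) = 3 - (P + P**2) = 3 + (-P - P**2) = 3 - P - P**2)
G = I*sqrt(40855) (G = sqrt(-39598 + (3 - 1*(-36) - 1*(-36)**2)) = sqrt(-39598 + (3 + 36 - 1*1296)) = sqrt(-39598 + (3 + 36 - 1296)) = sqrt(-39598 - 1257) = sqrt(-40855) = I*sqrt(40855) ≈ 202.13*I)
((6607 + T)/(-35678 - 11486))/G = ((6607 - 31944)/(-35678 - 11486))/((I*sqrt(40855))) = (-25337/(-47164))*(-I*sqrt(40855)/40855) = (-25337*(-1/47164))*(-I*sqrt(40855)/40855) = 1949*(-I*sqrt(40855)/40855)/3628 = -1949*I*sqrt(40855)/148221940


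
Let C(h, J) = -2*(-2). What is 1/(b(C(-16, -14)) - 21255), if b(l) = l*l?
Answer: -1/21239 ≈ -4.7083e-5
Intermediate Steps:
C(h, J) = 4
b(l) = l²
1/(b(C(-16, -14)) - 21255) = 1/(4² - 21255) = 1/(16 - 21255) = 1/(-21239) = -1/21239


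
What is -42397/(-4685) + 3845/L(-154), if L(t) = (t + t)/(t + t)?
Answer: 18056222/4685 ≈ 3854.1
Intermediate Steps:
L(t) = 1 (L(t) = (2*t)/((2*t)) = (2*t)*(1/(2*t)) = 1)
-42397/(-4685) + 3845/L(-154) = -42397/(-4685) + 3845/1 = -42397*(-1/4685) + 3845*1 = 42397/4685 + 3845 = 18056222/4685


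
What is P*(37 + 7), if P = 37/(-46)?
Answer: -814/23 ≈ -35.391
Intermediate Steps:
P = -37/46 (P = 37*(-1/46) = -37/46 ≈ -0.80435)
P*(37 + 7) = -37*(37 + 7)/46 = -37/46*44 = -814/23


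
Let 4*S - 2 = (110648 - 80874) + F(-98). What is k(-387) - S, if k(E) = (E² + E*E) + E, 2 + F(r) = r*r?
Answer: 578613/2 ≈ 2.8931e+5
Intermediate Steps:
F(r) = -2 + r² (F(r) = -2 + r*r = -2 + r²)
k(E) = E + 2*E² (k(E) = (E² + E²) + E = 2*E² + E = E + 2*E²)
S = 19689/2 (S = ½ + ((110648 - 80874) + (-2 + (-98)²))/4 = ½ + (29774 + (-2 + 9604))/4 = ½ + (29774 + 9602)/4 = ½ + (¼)*39376 = ½ + 9844 = 19689/2 ≈ 9844.5)
k(-387) - S = -387*(1 + 2*(-387)) - 1*19689/2 = -387*(1 - 774) - 19689/2 = -387*(-773) - 19689/2 = 299151 - 19689/2 = 578613/2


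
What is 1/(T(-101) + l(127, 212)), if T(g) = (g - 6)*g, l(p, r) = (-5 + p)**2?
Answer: 1/25691 ≈ 3.8924e-5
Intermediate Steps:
T(g) = g*(-6 + g) (T(g) = (-6 + g)*g = g*(-6 + g))
1/(T(-101) + l(127, 212)) = 1/(-101*(-6 - 101) + (-5 + 127)**2) = 1/(-101*(-107) + 122**2) = 1/(10807 + 14884) = 1/25691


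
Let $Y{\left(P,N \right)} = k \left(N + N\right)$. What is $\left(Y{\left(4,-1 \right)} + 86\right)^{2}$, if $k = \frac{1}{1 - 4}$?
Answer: $\frac{67600}{9} \approx 7511.1$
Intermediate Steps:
$k = - \frac{1}{3}$ ($k = \frac{1}{-3} = - \frac{1}{3} \approx -0.33333$)
$Y{\left(P,N \right)} = - \frac{2 N}{3}$ ($Y{\left(P,N \right)} = - \frac{N + N}{3} = - \frac{2 N}{3}$)
$\left(Y{\left(4,-1 \right)} + 86\right)^{2} = \left(\left(- \frac{2}{3}\right) \left(-1\right) + 86\right)^{2} = \left(\frac{2}{3} + 86\right)^{2} = \left(\frac{260}{3}\right)^{2} = \frac{67600}{9}$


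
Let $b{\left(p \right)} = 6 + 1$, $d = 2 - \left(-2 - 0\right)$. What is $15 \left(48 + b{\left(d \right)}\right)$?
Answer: $825$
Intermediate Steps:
$d = 4$ ($d = 2 - \left(-2 + 0\right) = 2 - -2 = 2 + 2 = 4$)
$b{\left(p \right)} = 7$
$15 \left(48 + b{\left(d \right)}\right) = 15 \left(48 + 7\right) = 15 \cdot 55 = 825$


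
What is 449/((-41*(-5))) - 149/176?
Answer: 48479/36080 ≈ 1.3437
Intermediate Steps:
449/((-41*(-5))) - 149/176 = 449/205 - 149*1/176 = 449*(1/205) - 149/176 = 449/205 - 149/176 = 48479/36080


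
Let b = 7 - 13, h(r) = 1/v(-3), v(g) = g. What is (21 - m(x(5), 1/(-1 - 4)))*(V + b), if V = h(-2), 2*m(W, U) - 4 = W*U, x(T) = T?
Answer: -247/2 ≈ -123.50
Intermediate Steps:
h(r) = -1/3 (h(r) = 1/(-3) = -1/3)
m(W, U) = 2 + U*W/2 (m(W, U) = 2 + (W*U)/2 = 2 + (U*W)/2 = 2 + U*W/2)
V = -1/3 ≈ -0.33333
b = -6
(21 - m(x(5), 1/(-1 - 4)))*(V + b) = (21 - (2 + (1/2)*5/(-1 - 4)))*(-1/3 - 6) = (21 - (2 + (1/2)*5/(-5)))*(-19/3) = (21 - (2 + (1/2)*(-1/5)*5))*(-19/3) = (21 - (2 - 1/2))*(-19/3) = (21 - 1*3/2)*(-19/3) = (21 - 3/2)*(-19/3) = (39/2)*(-19/3) = -247/2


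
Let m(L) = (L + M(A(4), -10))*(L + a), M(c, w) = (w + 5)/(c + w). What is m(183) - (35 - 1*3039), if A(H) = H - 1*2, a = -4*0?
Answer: 292859/8 ≈ 36607.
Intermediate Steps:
a = 0
A(H) = -2 + H (A(H) = H - 2 = -2 + H)
M(c, w) = (5 + w)/(c + w)
m(L) = L*(5/8 + L) (m(L) = (L + (5 - 10)/((-2 + 4) - 10))*(L + 0) = (L - 5/(2 - 10))*L = (L - 5/(-8))*L = (L - ⅛*(-5))*L = (L + 5/8)*L = (5/8 + L)*L = L*(5/8 + L))
m(183) - (35 - 1*3039) = (⅛)*183*(5 + 8*183) - (35 - 1*3039) = (⅛)*183*(5 + 1464) - (35 - 3039) = (⅛)*183*1469 - 1*(-3004) = 268827/8 + 3004 = 292859/8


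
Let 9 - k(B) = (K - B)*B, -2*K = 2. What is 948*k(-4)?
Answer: 19908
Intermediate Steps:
K = -1 (K = -1/2*2 = -1)
k(B) = 9 - B*(-1 - B) (k(B) = 9 - (-1 - B)*B = 9 - B*(-1 - B))
948*k(-4) = 948*(9 - 4 + (-4)**2) = 948*(9 - 4 + 16) = 948*21 = 19908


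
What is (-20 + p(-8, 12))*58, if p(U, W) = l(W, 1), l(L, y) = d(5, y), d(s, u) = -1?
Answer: -1218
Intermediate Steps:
l(L, y) = -1
p(U, W) = -1
(-20 + p(-8, 12))*58 = (-20 - 1)*58 = -21*58 = -1218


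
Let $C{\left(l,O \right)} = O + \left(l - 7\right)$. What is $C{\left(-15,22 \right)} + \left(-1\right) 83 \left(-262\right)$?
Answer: $21746$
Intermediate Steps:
$C{\left(l,O \right)} = -7 + O + l$ ($C{\left(l,O \right)} = O + \left(-7 + l\right) = -7 + O + l$)
$C{\left(-15,22 \right)} + \left(-1\right) 83 \left(-262\right) = \left(-7 + 22 - 15\right) + \left(-1\right) 83 \left(-262\right) = 0 - -21746 = 0 + 21746 = 21746$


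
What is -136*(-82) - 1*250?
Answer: 10902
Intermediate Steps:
-136*(-82) - 1*250 = 11152 - 250 = 10902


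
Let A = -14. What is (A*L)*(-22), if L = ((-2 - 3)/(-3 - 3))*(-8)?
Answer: -6160/3 ≈ -2053.3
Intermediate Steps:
L = -20/3 (L = -5/(-6)*(-8) = -5*(-1/6)*(-8) = (5/6)*(-8) = -20/3 ≈ -6.6667)
(A*L)*(-22) = -14*(-20/3)*(-22) = (280/3)*(-22) = -6160/3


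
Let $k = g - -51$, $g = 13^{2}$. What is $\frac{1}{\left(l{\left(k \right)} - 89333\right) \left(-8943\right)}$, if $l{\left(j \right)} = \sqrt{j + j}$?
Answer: $\frac{89333}{71368578127407} + \frac{2 \sqrt{110}}{71368578127407} \approx 1.252 \cdot 10^{-9}$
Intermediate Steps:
$g = 169$
$k = 220$ ($k = 169 - -51 = 169 + 51 = 220$)
$l{\left(j \right)} = \sqrt{2} \sqrt{j}$ ($l{\left(j \right)} = \sqrt{2 j} = \sqrt{2} \sqrt{j}$)
$\frac{1}{\left(l{\left(k \right)} - 89333\right) \left(-8943\right)} = \frac{1}{\left(\sqrt{2} \sqrt{220} - 89333\right) \left(-8943\right)} = \frac{1}{\sqrt{2} \cdot 2 \sqrt{55} - 89333} \left(- \frac{1}{8943}\right) = \frac{1}{2 \sqrt{110} - 89333} \left(- \frac{1}{8943}\right) = \frac{1}{-89333 + 2 \sqrt{110}} \left(- \frac{1}{8943}\right) = - \frac{1}{8943 \left(-89333 + 2 \sqrt{110}\right)}$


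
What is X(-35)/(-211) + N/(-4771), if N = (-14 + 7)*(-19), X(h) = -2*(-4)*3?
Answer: -142567/1006681 ≈ -0.14162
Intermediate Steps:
X(h) = 24 (X(h) = 8*3 = 24)
N = 133 (N = -7*(-19) = 133)
X(-35)/(-211) + N/(-4771) = 24/(-211) + 133/(-4771) = 24*(-1/211) + 133*(-1/4771) = -24/211 - 133/4771 = -142567/1006681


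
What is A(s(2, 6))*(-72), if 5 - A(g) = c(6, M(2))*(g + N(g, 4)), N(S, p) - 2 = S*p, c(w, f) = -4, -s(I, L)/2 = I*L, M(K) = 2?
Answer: 33624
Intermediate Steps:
s(I, L) = -2*I*L
N(S, p) = 2 + S*p
A(g) = 13 + 20*g (A(g) = 5 - (-4)*(g + (2 + g*4)) = 5 - (-4)*(g + (2 + 4*g)) = 5 - (-4)*(2 + 5*g) = 5 - (-8 - 20*g) = 5 + (8 + 20*g) = 13 + 20*g)
A(s(2, 6))*(-72) = (13 + 20*(-2*2*6))*(-72) = (13 + 20*(-24))*(-72) = (13 - 480)*(-72) = -467*(-72) = 33624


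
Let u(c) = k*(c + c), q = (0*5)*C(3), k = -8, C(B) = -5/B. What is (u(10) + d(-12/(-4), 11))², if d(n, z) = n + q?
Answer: 24649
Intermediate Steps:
q = 0 (q = (0*5)*(-5/3) = 0*(-5*⅓) = 0*(-5/3) = 0)
u(c) = -16*c (u(c) = -8*(c + c) = -16*c)
d(n, z) = n (d(n, z) = n + 0 = n)
(u(10) + d(-12/(-4), 11))² = (-16*10 - 12/(-4))² = (-160 - 12*(-¼))² = (-160 + 3)² = (-157)² = 24649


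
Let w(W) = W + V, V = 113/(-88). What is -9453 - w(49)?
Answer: -836063/88 ≈ -9500.7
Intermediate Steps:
V = -113/88 (V = 113*(-1/88) = -113/88 ≈ -1.2841)
w(W) = -113/88 + W (w(W) = W - 113/88 = -113/88 + W)
-9453 - w(49) = -9453 - (-113/88 + 49) = -9453 - 1*4199/88 = -9453 - 4199/88 = -836063/88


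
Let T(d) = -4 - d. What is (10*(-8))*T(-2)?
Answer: 160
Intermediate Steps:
(10*(-8))*T(-2) = (10*(-8))*(-4 - 1*(-2)) = -80*(-4 + 2) = -80*(-2) = 160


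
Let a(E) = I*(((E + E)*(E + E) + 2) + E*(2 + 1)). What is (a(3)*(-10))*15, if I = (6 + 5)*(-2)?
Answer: 155100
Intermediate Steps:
I = -22 (I = 11*(-2) = -22)
a(E) = -44 - 88*E**2 - 66*E (a(E) = -22*(((E + E)*(E + E) + 2) + E*(2 + 1)) = -22*(((2*E)*(2*E) + 2) + E*3) = -22*((4*E**2 + 2) + 3*E) = -22*((2 + 4*E**2) + 3*E) = -22*(2 + 3*E + 4*E**2) = -44 - 88*E**2 - 66*E)
(a(3)*(-10))*15 = ((-44 - 88*3**2 - 66*3)*(-10))*15 = ((-44 - 88*9 - 198)*(-10))*15 = ((-44 - 792 - 198)*(-10))*15 = -1034*(-10)*15 = 10340*15 = 155100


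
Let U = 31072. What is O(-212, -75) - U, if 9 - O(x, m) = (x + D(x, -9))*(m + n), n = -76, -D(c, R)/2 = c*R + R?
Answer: -636573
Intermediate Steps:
D(c, R) = -2*R - 2*R*c (D(c, R) = -2*(c*R + R) = -2*(R*c + R) = -2*(R + R*c) = -2*R - 2*R*c)
O(x, m) = 9 - (-76 + m)*(18 + 19*x) (O(x, m) = 9 - (x - 2*(-9)*(1 + x))*(m - 76) = 9 - (x + (18 + 18*x))*(-76 + m) = 9 - (18 + 19*x)*(-76 + m) = 9 - (-76 + m)*(18 + 19*x))
O(-212, -75) - U = (1377 - 18*(-75) + 1444*(-212) - 19*(-75)*(-212)) - 1*31072 = (1377 + 1350 - 306128 - 302100) - 31072 = -605501 - 31072 = -636573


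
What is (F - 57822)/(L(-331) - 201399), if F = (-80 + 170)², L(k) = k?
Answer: 24861/100865 ≈ 0.24648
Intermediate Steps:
F = 8100 (F = 90² = 8100)
(F - 57822)/(L(-331) - 201399) = (8100 - 57822)/(-331 - 201399) = -49722/(-201730) = -49722*(-1/201730) = 24861/100865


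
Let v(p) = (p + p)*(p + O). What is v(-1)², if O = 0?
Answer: 4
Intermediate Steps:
v(p) = 2*p² (v(p) = (p + p)*(p + 0) = (2*p)*p = 2*p²)
v(-1)² = (2*(-1)²)² = (2*1)² = 2² = 4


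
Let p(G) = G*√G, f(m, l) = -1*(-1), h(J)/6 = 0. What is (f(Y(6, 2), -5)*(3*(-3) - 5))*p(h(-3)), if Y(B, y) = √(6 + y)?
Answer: 0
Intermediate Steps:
h(J) = 0 (h(J) = 6*0 = 0)
f(m, l) = 1
p(G) = G^(3/2)
(f(Y(6, 2), -5)*(3*(-3) - 5))*p(h(-3)) = (1*(3*(-3) - 5))*0^(3/2) = (1*(-9 - 5))*0 = (1*(-14))*0 = -14*0 = 0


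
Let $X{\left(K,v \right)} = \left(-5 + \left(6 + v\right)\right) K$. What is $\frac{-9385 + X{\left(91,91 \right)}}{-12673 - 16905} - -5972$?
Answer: $\frac{176640829}{29578} \approx 5972.0$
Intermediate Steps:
$X{\left(K,v \right)} = K \left(1 + v\right)$ ($X{\left(K,v \right)} = \left(1 + v\right) K = K \left(1 + v\right)$)
$\frac{-9385 + X{\left(91,91 \right)}}{-12673 - 16905} - -5972 = \frac{-9385 + 91 \left(1 + 91\right)}{-12673 - 16905} - -5972 = \frac{-9385 + 91 \cdot 92}{-29578} + 5972 = \left(-9385 + 8372\right) \left(- \frac{1}{29578}\right) + 5972 = \left(-1013\right) \left(- \frac{1}{29578}\right) + 5972 = \frac{1013}{29578} + 5972 = \frac{176640829}{29578}$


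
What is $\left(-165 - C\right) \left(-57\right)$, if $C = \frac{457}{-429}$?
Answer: $\frac{1336232}{143} \approx 9344.3$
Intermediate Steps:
$C = - \frac{457}{429}$ ($C = 457 \left(- \frac{1}{429}\right) = - \frac{457}{429} \approx -1.0653$)
$\left(-165 - C\right) \left(-57\right) = \left(-165 - - \frac{457}{429}\right) \left(-57\right) = \left(-165 + \frac{457}{429}\right) \left(-57\right) = \left(- \frac{70328}{429}\right) \left(-57\right) = \frac{1336232}{143}$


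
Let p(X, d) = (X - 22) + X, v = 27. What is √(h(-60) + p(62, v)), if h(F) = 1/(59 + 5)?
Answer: √6529/8 ≈ 10.100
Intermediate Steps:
h(F) = 1/64
p(X, d) = -22 + 2*X (p(X, d) = (-22 + X) + X = -22 + 2*X)
√(h(-60) + p(62, v)) = √(1/64 + (-22 + 2*62)) = √(1/64 + (-22 + 124)) = √(1/64 + 102) = √(6529/64) = √6529/8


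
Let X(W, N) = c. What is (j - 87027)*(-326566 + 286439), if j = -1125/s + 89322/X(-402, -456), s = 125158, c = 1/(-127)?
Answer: 57408543709598661/125158 ≈ 4.5869e+11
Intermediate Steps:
c = -1/127 ≈ -0.0078740
X(W, N) = -1/127
j = -1419779086377/125158 (j = -1125/125158 + 89322/(-1/127) = -1125*1/125158 + 89322*(-127) = -1125/125158 - 11343894 = -1419779086377/125158 ≈ -1.1344e+7)
(j - 87027)*(-326566 + 286439) = (-1419779086377/125158 - 87027)*(-326566 + 286439) = -1430671211643/125158*(-40127) = 57408543709598661/125158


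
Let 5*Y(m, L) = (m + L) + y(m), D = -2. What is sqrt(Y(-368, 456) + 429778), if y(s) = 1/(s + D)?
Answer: sqrt(58839017566)/370 ≈ 655.59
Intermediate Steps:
y(s) = 1/(-2 + s) (y(s) = 1/(s - 2) = 1/(-2 + s))
Y(m, L) = L/5 + m/5 + 1/(5*(-2 + m)) (Y(m, L) = ((m + L) + 1/(-2 + m))/5 = ((L + m) + 1/(-2 + m))/5 = (L + m + 1/(-2 + m))/5 = L/5 + m/5 + 1/(5*(-2 + m)))
sqrt(Y(-368, 456) + 429778) = sqrt((1 + (-2 - 368)*(456 - 368))/(5*(-2 - 368)) + 429778) = sqrt((1/5)*(1 - 370*88)/(-370) + 429778) = sqrt((1/5)*(-1/370)*(1 - 32560) + 429778) = sqrt((1/5)*(-1/370)*(-32559) + 429778) = sqrt(32559/1850 + 429778) = sqrt(795121859/1850) = sqrt(58839017566)/370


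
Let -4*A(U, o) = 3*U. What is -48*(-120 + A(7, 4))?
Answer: 6012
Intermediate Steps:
A(U, o) = -3*U/4
-48*(-120 + A(7, 4)) = -48*(-120 - ¾*7) = -48*(-120 - 21/4) = -48*(-501/4) = 6012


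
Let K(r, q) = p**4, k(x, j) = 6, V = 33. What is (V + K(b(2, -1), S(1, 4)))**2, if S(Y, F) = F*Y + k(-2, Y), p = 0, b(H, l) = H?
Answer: 1089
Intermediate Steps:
S(Y, F) = 6 + F*Y (S(Y, F) = F*Y + 6 = 6 + F*Y)
K(r, q) = 0 (K(r, q) = 0**4 = 0)
(V + K(b(2, -1), S(1, 4)))**2 = (33 + 0)**2 = 33**2 = 1089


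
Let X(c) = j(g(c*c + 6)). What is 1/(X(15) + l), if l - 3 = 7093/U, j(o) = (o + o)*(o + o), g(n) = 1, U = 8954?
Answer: 8954/69771 ≈ 0.12833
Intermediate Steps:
j(o) = 4*o**2 (j(o) = (2*o)*(2*o) = 4*o**2)
X(c) = 4 (X(c) = 4*1**2 = 4*1 = 4)
l = 33955/8954 (l = 3 + 7093/8954 = 33955/8954 ≈ 3.7922)
1/(X(15) + l) = 1/(4 + 33955/8954) = 1/(69771/8954) = 8954/69771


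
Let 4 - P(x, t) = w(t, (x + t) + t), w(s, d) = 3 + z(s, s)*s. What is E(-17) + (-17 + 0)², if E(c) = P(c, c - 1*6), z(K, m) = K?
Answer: -239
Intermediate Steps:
w(s, d) = 3 + s² (w(s, d) = 3 + s*s = 3 + s²)
P(x, t) = 1 - t² (P(x, t) = 4 - (3 + t²) = 4 + (-3 - t²) = 1 - t²)
E(c) = 1 - (-6 + c)² (E(c) = 1 - (c - 1*6)² = 1 - (c - 6)² = 1 - (-6 + c)²)
E(-17) + (-17 + 0)² = (1 - (-6 - 17)²) + (-17 + 0)² = (1 - 1*(-23)²) + (-17)² = (1 - 1*529) + 289 = (1 - 529) + 289 = -528 + 289 = -239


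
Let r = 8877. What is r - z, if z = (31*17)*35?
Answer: -9568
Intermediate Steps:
z = 18445 (z = 527*35 = 18445)
r - z = 8877 - 1*18445 = 8877 - 18445 = -9568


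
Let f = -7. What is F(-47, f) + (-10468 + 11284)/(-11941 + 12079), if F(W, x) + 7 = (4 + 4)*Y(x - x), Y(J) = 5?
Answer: 895/23 ≈ 38.913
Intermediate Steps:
F(W, x) = 33 (F(W, x) = -7 + (4 + 4)*5 = -7 + 8*5 = -7 + 40 = 33)
F(-47, f) + (-10468 + 11284)/(-11941 + 12079) = 33 + (-10468 + 11284)/(-11941 + 12079) = 33 + 816/138 = 33 + 816*(1/138) = 33 + 136/23 = 895/23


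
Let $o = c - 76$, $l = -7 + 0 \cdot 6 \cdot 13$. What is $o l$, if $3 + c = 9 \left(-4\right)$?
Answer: $805$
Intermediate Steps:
$c = -39$ ($c = -3 + 9 \left(-4\right) = -3 - 36 = -39$)
$l = -7$ ($l = -7 + 0 \cdot 13 = -7 + 0 = -7$)
$o = -115$ ($o = -39 - 76 = -115$)
$o l = \left(-115\right) \left(-7\right) = 805$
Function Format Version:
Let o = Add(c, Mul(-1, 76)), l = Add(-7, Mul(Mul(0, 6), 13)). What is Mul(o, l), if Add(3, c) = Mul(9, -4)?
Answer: 805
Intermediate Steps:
c = -39 (c = Add(-3, Mul(9, -4)) = Add(-3, -36) = -39)
l = -7 (l = Add(-7, Mul(0, 13)) = Add(-7, 0) = -7)
o = -115 (o = Add(-39, Mul(-1, 76)) = Add(-39, -76) = -115)
Mul(o, l) = Mul(-115, -7) = 805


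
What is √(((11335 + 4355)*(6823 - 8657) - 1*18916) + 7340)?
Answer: 2*I*√7196759 ≈ 5365.4*I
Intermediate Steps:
√(((11335 + 4355)*(6823 - 8657) - 1*18916) + 7340) = √((15690*(-1834) - 18916) + 7340) = √((-28775460 - 18916) + 7340) = √(-28794376 + 7340) = √(-28787036) = 2*I*√7196759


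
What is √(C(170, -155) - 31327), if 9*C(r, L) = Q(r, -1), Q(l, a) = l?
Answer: I*√281773/3 ≈ 176.94*I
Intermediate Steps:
C(r, L) = r/9
√(C(170, -155) - 31327) = √((⅑)*170 - 31327) = √(170/9 - 31327) = √(-281773/9) = I*√281773/3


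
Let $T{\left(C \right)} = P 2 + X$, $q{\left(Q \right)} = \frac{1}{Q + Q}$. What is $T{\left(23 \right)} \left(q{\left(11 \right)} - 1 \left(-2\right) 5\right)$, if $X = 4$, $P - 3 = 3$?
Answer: $\frac{1768}{11} \approx 160.73$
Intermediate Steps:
$P = 6$ ($P = 3 + 3 = 6$)
$q{\left(Q \right)} = \frac{1}{2 Q}$
$T{\left(C \right)} = 16$ ($T{\left(C \right)} = 6 \cdot 2 + 4 = 12 + 4 = 16$)
$T{\left(23 \right)} \left(q{\left(11 \right)} - 1 \left(-2\right) 5\right) = 16 \left(\frac{1}{2 \cdot 11} - 1 \left(-2\right) 5\right) = 16 \left(\frac{1}{2} \cdot \frac{1}{11} - \left(-2\right) 5\right) = 16 \left(\frac{1}{22} - -10\right) = 16 \left(\frac{1}{22} + 10\right) = 16 \cdot \frac{221}{22} = \frac{1768}{11}$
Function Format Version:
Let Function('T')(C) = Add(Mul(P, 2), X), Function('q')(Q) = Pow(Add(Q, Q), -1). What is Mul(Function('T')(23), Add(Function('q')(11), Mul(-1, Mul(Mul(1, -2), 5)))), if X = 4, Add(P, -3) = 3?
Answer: Rational(1768, 11) ≈ 160.73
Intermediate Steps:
P = 6 (P = Add(3, 3) = 6)
Function('q')(Q) = Mul(Rational(1, 2), Pow(Q, -1)) (Function('q')(Q) = Pow(Mul(2, Q), -1) = Mul(Rational(1, 2), Pow(Q, -1)))
Function('T')(C) = 16 (Function('T')(C) = Add(Mul(6, 2), 4) = Add(12, 4) = 16)
Mul(Function('T')(23), Add(Function('q')(11), Mul(-1, Mul(Mul(1, -2), 5)))) = Mul(16, Add(Mul(Rational(1, 2), Pow(11, -1)), Mul(-1, Mul(Mul(1, -2), 5)))) = Mul(16, Add(Mul(Rational(1, 2), Rational(1, 11)), Mul(-1, Mul(-2, 5)))) = Mul(16, Add(Rational(1, 22), Mul(-1, -10))) = Mul(16, Add(Rational(1, 22), 10)) = Mul(16, Rational(221, 22)) = Rational(1768, 11)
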